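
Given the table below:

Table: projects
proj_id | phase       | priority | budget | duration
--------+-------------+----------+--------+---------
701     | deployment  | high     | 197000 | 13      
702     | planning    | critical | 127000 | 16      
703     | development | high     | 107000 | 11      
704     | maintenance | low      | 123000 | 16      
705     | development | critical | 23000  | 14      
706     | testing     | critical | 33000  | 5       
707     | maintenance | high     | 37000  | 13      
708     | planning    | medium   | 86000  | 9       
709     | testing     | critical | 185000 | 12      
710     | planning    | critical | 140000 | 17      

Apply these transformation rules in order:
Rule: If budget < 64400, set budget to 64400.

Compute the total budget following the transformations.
1158200

Step 1: 3 records have budget < 64400
Step 2: These records originally summed to 93000
Step 3: After setting to minimum: 3 × 64400 = 193200
Step 4: Unaffected records sum: 965000
Step 5: Final sum = 193200 + 965000 = 1158200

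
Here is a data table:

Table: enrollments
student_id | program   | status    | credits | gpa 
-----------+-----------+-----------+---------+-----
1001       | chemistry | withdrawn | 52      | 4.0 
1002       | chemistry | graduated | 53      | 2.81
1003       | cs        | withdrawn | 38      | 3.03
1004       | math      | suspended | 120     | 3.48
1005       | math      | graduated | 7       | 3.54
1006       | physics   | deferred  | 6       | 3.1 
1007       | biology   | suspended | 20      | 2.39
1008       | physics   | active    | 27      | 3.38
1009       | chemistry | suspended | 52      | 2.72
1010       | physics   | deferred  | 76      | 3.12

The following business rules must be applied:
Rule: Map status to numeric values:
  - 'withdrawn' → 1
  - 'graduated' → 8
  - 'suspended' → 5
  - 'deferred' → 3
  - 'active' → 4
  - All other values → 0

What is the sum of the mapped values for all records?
43

Step 1: Apply mapping to each record
Step 2: Count by status:
  'withdrawn': 2 records × 1 = 2
  'graduated': 2 records × 8 = 16
  'suspended': 3 records × 5 = 15
  'deferred': 2 records × 3 = 6
  'active': 1 records × 4 = 4
Step 3: Sum all mapped values = 43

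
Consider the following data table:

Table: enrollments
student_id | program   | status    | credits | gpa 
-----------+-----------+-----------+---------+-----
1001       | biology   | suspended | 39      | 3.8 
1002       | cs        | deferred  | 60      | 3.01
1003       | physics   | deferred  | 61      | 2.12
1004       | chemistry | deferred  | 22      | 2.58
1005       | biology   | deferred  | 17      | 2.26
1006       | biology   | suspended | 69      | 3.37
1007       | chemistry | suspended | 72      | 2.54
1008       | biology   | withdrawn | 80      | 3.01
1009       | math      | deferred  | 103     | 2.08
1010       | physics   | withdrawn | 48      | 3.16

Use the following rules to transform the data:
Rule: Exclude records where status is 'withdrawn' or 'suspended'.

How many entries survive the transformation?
5

Step 1: Count records to exclude
  - 2 (withdrawn) + 3 (suspended) = 5 records
Step 2: Total records: 10
Step 3: Remaining = 10 - 5 = 5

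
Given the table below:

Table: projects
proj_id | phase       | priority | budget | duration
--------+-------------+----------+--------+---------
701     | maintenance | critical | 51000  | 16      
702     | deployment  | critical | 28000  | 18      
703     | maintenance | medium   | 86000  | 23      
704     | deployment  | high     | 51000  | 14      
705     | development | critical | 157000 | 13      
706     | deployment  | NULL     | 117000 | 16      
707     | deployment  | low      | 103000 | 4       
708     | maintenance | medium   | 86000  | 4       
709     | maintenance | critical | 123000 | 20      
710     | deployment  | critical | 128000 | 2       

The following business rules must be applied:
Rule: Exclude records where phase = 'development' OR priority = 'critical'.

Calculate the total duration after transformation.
61

Step 1: Find records where phase = 'development' OR priority = 'critical'
Step 2: 5 records match, summing to 69
Step 3: Original sum: 130
Step 4: Remaining sum = 130 - 69 = 61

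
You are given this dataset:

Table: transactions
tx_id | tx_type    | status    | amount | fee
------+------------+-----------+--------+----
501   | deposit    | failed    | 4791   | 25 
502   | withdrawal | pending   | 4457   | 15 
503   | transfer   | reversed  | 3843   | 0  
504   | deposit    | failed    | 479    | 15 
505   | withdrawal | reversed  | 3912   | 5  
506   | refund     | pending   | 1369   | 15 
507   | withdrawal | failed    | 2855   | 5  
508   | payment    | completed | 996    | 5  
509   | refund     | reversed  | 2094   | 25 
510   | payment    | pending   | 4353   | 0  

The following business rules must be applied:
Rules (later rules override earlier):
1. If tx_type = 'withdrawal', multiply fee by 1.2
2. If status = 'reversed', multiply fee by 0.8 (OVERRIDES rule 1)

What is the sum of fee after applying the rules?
108.0

Step 1: Rule 2 takes priority for records with status = 'reversed'
  - 3 records: 30 × 0.8 = 24.0
Step 2: Rule 1 applies to remaining records with tx_type = 'withdrawal'
  - 2 records: 20 × 1.2 = 24.0
Step 3: Other records unchanged: 60
Step 4: Final sum = 24.0 + 24.0 + 60 = 108.0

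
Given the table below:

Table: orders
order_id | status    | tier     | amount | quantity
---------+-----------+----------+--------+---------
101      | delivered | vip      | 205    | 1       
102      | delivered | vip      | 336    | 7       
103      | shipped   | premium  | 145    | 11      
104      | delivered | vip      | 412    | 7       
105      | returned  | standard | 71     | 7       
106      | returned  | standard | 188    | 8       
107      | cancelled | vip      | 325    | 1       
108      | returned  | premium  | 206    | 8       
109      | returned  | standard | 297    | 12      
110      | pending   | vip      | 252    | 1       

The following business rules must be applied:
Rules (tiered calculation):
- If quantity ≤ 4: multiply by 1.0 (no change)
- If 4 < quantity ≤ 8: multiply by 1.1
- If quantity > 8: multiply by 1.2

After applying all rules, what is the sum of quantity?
71.3

Step 1: Tier 1 (quantity ≤ 4): 3 records, sum = 3 × 1.0 = 3.0
Step 2: Tier 2 (4 < quantity ≤ 8): 5 records, sum = 37 × 1.1 = 40.7
Step 3: Tier 3 (quantity > 8): 2 records, sum = 23 × 1.2 = 27.6
Step 4: Final sum = 3.0 + 40.7 + 27.6 = 71.3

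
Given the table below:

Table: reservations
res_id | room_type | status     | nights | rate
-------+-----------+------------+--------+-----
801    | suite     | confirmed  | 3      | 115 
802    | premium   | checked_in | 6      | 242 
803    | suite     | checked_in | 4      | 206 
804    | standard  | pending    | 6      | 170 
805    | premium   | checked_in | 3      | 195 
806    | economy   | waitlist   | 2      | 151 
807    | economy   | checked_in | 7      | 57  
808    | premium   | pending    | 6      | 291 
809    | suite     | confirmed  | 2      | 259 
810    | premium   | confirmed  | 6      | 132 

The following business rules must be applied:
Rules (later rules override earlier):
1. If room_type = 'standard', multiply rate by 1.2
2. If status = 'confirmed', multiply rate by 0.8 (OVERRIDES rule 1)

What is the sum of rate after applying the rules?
1750.8

Step 1: Rule 2 takes priority for records with status = 'confirmed'
  - 3 records: 506 × 0.8 = 404.8
Step 2: Rule 1 applies to remaining records with room_type = 'standard'
  - 1 records: 170 × 1.2 = 204.0
Step 3: Other records unchanged: 1142
Step 4: Final sum = 404.8 + 204.0 + 1142 = 1750.8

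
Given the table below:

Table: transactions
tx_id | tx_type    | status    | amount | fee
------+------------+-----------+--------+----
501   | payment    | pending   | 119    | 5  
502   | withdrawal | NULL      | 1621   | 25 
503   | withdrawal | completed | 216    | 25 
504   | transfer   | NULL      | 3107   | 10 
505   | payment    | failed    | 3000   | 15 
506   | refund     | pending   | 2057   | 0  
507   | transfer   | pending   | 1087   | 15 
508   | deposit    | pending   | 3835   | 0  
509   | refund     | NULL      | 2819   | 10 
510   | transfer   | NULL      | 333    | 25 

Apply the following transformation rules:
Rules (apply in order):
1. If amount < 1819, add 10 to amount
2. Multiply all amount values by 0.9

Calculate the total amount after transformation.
16419.6

Step 1: Apply Rule 1 - Add 10 to records with amount < 1819
  - 5 records affected: 3376 + (5 × 10) = 3426
  - Unaffected records: 14818
  - Sum after Rule 1: 18244
Step 2: Apply Rule 2 - Multiply all by 0.9
  - 18244 × 0.9 = 16419.6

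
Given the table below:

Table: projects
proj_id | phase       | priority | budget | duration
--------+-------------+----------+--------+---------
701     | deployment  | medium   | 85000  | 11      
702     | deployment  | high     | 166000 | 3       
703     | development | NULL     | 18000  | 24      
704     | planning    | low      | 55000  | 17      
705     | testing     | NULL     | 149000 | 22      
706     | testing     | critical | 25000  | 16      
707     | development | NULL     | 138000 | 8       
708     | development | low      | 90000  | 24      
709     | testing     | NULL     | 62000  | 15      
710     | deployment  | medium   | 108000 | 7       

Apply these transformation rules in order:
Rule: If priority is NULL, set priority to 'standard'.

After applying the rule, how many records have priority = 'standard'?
4

Step 1: Count records where priority IS NULL
Step 2: Found 4 records with NULL priority
Step 3: These records will have priority set to 'standard'
Step 4: Records already having priority = 'standard': 0
Step 5: Answer: 4 + 0 = 4 records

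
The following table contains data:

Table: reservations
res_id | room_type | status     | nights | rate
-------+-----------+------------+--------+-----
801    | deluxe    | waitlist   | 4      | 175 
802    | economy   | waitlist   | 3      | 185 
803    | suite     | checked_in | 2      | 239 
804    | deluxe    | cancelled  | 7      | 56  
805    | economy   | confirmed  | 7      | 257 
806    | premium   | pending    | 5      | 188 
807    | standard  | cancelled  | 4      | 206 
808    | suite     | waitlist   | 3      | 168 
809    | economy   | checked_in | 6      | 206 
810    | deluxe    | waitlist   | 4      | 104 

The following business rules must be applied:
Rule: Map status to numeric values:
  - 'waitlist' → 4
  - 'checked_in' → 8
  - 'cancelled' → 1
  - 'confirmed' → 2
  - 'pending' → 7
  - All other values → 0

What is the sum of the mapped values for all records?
43

Step 1: Apply mapping to each record
Step 2: Count by status:
  'waitlist': 4 records × 4 = 16
  'checked_in': 2 records × 8 = 16
  'cancelled': 2 records × 1 = 2
  'confirmed': 1 records × 2 = 2
  'pending': 1 records × 7 = 7
Step 3: Sum all mapped values = 43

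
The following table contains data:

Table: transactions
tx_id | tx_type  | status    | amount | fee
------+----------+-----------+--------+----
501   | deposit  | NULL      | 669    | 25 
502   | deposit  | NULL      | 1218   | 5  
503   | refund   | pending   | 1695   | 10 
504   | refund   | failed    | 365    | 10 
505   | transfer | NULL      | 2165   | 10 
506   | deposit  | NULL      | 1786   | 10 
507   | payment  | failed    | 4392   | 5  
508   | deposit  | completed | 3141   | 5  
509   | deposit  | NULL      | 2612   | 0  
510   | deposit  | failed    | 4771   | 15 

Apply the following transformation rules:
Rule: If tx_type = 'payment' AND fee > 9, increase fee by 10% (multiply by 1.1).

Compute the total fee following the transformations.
95

Step 1: Find records where tx_type = 'payment' AND fee > 9
Step 2: 0 records match, summing to 0
Step 3: After multiplier: 0 × 1.1 = 0.0
Step 4: Unaffected records sum: 95
Step 5: Final sum = 0.0 + 95 = 95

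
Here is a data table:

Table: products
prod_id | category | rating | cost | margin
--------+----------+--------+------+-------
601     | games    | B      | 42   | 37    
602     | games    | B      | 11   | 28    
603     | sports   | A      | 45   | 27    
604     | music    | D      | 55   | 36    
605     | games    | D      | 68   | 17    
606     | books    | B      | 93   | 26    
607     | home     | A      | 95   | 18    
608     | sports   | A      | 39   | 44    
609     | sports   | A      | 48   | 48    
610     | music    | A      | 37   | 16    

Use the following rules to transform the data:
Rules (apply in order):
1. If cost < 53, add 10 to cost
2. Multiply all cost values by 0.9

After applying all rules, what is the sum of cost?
533.7

Step 1: Apply Rule 1 - Add 10 to records with cost < 53
  - 6 records affected: 222 + (6 × 10) = 282
  - Unaffected records: 311
  - Sum after Rule 1: 593
Step 2: Apply Rule 2 - Multiply all by 0.9
  - 593 × 0.9 = 533.7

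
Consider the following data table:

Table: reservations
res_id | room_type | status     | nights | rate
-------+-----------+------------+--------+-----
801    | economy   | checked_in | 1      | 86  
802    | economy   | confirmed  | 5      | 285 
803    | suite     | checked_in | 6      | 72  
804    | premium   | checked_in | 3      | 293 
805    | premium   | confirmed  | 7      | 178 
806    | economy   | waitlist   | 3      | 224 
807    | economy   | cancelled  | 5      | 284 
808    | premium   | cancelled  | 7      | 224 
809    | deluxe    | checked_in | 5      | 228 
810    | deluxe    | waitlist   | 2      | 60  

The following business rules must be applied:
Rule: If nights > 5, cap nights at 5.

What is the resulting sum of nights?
39

Step 1: 3 records have nights > 5
Step 2: These records originally summed to 20
Step 3: After capping: 3 × 5 = 15
Step 4: Unaffected records sum: 24
Step 5: Final sum = 15 + 24 = 39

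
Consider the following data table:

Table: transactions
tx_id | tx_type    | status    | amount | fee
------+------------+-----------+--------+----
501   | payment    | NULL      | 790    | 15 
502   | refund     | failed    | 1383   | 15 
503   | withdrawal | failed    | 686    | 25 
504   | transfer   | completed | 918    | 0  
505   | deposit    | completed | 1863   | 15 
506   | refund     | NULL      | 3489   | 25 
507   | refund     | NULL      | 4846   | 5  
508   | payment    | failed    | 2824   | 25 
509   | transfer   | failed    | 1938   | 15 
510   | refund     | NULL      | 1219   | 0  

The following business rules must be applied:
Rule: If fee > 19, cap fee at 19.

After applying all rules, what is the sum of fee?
122

Step 1: 3 records have fee > 19
Step 2: These records originally summed to 75
Step 3: After capping: 3 × 19 = 57
Step 4: Unaffected records sum: 65
Step 5: Final sum = 57 + 65 = 122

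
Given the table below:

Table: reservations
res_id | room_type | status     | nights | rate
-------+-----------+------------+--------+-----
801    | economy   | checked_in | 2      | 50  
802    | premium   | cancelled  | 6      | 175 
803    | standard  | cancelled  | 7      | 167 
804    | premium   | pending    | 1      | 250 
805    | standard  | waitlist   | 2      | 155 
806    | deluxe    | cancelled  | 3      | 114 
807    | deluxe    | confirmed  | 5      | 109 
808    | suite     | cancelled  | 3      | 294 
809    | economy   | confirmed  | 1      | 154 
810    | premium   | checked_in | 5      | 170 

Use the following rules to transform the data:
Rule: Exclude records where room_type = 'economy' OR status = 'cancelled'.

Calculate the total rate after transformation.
684

Step 1: Find records where room_type = 'economy' OR status = 'cancelled'
Step 2: 6 records match, summing to 954
Step 3: Original sum: 1638
Step 4: Remaining sum = 1638 - 954 = 684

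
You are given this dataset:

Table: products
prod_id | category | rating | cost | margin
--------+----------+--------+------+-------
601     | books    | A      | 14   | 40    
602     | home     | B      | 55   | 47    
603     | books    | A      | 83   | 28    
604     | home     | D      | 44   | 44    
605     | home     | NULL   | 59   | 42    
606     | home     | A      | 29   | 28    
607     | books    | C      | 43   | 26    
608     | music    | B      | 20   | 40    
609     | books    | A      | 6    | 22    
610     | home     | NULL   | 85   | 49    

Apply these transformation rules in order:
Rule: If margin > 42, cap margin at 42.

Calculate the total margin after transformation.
352

Step 1: 3 records have margin > 42
Step 2: These records originally summed to 140
Step 3: After capping: 3 × 42 = 126
Step 4: Unaffected records sum: 226
Step 5: Final sum = 126 + 226 = 352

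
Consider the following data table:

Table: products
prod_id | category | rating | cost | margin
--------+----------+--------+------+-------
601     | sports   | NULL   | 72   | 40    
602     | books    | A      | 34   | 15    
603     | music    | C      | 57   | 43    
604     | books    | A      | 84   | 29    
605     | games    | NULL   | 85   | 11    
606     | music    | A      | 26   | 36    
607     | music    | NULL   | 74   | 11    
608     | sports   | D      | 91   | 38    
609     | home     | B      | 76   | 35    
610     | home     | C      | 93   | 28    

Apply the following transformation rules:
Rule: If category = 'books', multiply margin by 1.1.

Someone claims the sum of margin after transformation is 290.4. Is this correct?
Yes, the result is correct.

Step 1: Calculate the correct sum after transformation
Step 2: Apply multiplier 1.1 to records where category = 'books'
Step 3: Correct result = 290.4
Step 4: Claimed result = 290.4
Step 5: 290.4 = 290.4 ✓
Conclusion: The claimed result is correct.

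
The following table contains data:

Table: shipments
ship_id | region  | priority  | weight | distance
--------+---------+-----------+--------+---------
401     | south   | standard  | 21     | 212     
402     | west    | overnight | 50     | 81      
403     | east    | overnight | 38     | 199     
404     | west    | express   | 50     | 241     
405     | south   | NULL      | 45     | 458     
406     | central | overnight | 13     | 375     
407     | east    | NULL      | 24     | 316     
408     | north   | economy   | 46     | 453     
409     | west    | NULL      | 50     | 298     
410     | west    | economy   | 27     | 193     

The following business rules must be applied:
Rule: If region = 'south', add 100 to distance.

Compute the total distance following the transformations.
3026

Step 1: Count records where region = 'south': 2
Step 2: Total bonus added: 2 × 100 = 200
Step 3: Original sum of distance: 2826
Step 4: Final sum = 2826 + 200 = 3026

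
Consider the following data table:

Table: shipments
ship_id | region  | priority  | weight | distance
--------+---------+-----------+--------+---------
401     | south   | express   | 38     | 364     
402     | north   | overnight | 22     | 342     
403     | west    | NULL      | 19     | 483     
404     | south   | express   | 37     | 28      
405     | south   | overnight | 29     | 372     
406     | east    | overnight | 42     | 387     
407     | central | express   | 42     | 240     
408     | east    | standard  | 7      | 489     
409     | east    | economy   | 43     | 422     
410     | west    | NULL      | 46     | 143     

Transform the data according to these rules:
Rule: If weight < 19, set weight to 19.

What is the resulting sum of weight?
337

Step 1: 1 records have weight < 19
Step 2: These records originally summed to 7
Step 3: After setting to minimum: 1 × 19 = 19
Step 4: Unaffected records sum: 318
Step 5: Final sum = 19 + 318 = 337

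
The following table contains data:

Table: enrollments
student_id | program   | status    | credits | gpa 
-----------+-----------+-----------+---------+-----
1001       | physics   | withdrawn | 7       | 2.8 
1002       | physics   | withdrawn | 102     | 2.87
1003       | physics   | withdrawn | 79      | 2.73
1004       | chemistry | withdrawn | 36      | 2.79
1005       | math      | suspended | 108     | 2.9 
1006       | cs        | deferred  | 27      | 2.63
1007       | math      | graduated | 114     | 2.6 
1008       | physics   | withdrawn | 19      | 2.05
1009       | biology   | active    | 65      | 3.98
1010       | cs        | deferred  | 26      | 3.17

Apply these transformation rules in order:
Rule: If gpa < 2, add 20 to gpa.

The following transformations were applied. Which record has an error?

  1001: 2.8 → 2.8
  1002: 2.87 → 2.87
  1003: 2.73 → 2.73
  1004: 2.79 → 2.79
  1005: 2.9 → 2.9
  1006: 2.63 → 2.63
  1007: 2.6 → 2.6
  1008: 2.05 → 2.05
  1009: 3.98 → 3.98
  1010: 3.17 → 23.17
Record 1010 has an error. The correct transformed value should be 3.17, not 23.17.

Step 1: Check each record against the rule
Step 2: Record 1010 has gpa = 3.17
Step 3: Since 3.17 >= 2, the bonus should not have been applied
Step 4: Correct value = 3.17, but claimed value = 23.17
Conclusion: Record 1010 has the error.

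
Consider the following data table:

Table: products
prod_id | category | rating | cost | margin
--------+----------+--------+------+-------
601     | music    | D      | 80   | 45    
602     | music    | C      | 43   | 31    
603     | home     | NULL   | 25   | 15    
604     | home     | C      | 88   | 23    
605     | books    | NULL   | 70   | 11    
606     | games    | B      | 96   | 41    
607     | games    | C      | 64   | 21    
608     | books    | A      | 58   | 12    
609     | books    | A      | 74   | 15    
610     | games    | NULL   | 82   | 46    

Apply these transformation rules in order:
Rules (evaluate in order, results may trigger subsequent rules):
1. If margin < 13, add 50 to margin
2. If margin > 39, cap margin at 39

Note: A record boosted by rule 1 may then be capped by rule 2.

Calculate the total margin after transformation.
300

Step 1: Apply rule 1 to records with margin < 13
  - 2 records get bonus of 50
  - Of these, 2 records then exceed 39 and get capped
Step 2: Apply rule 2 to records with margin > 39
  - 3 records (original) are capped
Step 3: Calculate final sum = 300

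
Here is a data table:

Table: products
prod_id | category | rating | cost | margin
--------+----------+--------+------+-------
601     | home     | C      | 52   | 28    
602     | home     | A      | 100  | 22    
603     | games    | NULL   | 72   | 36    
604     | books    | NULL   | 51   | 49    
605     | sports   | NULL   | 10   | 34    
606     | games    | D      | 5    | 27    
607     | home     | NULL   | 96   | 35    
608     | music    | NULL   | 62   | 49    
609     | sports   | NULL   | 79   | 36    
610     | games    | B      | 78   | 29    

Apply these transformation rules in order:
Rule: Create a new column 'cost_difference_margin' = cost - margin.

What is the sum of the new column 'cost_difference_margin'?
260

Step 1: For each record, compute cost - margin
Example calculations:
  52 - 28 = 24
  100 - 22 = 78
  72 - 36 = 36
  ...
Step 2: Sum all derived values
Step 3: Total = 260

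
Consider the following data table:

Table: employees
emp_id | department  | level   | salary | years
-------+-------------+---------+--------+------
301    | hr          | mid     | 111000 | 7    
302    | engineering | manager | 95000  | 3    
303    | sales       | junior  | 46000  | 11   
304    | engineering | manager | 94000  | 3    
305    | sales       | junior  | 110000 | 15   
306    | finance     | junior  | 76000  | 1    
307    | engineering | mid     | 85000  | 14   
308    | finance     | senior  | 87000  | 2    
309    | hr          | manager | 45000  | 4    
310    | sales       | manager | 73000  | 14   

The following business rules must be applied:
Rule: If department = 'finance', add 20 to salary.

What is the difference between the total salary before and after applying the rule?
40

Step 1: Original sum of salary = 822000
Step 2: 2 records have department = 'finance'
Step 3: Each affected record changes by 20
Step 4: Total change = 2 × 20 = 40
Step 5: New sum = 822000 + 40 = 822040
Step 6: Difference = |822040 - 822000| = 40
        (Sum increased by 40)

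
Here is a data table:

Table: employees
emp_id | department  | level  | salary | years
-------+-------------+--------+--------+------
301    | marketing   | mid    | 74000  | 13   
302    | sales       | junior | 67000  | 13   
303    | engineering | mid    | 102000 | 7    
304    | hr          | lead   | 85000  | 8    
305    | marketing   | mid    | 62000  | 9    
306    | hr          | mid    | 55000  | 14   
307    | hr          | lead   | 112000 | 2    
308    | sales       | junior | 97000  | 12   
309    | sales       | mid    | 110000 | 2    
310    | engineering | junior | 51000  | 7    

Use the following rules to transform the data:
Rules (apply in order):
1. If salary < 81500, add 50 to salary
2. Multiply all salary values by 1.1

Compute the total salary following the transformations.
896775.0

Step 1: Apply Rule 1 - Add 50 to records with salary < 81500
  - 5 records affected: 309000 + (5 × 50) = 309250
  - Unaffected records: 506000
  - Sum after Rule 1: 815250
Step 2: Apply Rule 2 - Multiply all by 1.1
  - 815250 × 1.1 = 896775.0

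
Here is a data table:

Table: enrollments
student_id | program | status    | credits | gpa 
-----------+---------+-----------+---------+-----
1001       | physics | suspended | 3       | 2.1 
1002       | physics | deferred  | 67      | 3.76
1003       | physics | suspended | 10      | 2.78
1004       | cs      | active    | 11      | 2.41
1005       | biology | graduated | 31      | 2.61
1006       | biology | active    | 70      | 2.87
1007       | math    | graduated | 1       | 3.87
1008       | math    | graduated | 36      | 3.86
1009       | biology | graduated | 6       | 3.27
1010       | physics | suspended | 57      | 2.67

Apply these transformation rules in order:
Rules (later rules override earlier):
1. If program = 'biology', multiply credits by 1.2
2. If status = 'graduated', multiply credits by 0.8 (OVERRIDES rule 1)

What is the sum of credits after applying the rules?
291.2

Step 1: Rule 2 takes priority for records with status = 'graduated'
  - 4 records: 74 × 0.8 = 59.2
Step 2: Rule 1 applies to remaining records with program = 'biology'
  - 1 records: 70 × 1.2 = 84.0
Step 3: Other records unchanged: 148
Step 4: Final sum = 59.2 + 84.0 + 148 = 291.2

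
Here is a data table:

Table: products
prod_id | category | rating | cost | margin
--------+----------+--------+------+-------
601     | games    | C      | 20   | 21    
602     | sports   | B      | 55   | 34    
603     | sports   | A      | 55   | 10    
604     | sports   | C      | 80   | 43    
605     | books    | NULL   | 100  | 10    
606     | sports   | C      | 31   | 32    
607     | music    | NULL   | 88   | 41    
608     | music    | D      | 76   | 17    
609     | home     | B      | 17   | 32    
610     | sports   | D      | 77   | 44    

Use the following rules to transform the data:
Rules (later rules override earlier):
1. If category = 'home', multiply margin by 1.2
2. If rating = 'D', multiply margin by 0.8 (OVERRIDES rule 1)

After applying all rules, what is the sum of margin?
278.2

Step 1: Rule 2 takes priority for records with rating = 'D'
  - 2 records: 61 × 0.8 = 48.8
Step 2: Rule 1 applies to remaining records with category = 'home'
  - 1 records: 32 × 1.2 = 38.4
Step 3: Other records unchanged: 191
Step 4: Final sum = 48.8 + 38.4 + 191 = 278.2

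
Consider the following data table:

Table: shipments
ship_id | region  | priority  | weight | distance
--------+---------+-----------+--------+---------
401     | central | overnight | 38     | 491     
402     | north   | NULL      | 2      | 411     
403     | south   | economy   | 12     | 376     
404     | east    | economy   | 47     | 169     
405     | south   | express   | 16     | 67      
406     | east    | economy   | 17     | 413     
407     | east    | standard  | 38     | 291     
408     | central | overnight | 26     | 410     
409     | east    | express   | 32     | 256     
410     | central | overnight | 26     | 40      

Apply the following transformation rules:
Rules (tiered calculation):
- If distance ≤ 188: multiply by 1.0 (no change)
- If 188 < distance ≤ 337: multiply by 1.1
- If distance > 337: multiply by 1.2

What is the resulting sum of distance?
3398.9

Step 1: Tier 1 (distance ≤ 188): 3 records, sum = 276 × 1.0 = 276.0
Step 2: Tier 2 (188 < distance ≤ 337): 2 records, sum = 547 × 1.1 = 601.7
Step 3: Tier 3 (distance > 337): 5 records, sum = 2101 × 1.2 = 2521.2
Step 4: Final sum = 276.0 + 601.7 + 2521.2 = 3398.9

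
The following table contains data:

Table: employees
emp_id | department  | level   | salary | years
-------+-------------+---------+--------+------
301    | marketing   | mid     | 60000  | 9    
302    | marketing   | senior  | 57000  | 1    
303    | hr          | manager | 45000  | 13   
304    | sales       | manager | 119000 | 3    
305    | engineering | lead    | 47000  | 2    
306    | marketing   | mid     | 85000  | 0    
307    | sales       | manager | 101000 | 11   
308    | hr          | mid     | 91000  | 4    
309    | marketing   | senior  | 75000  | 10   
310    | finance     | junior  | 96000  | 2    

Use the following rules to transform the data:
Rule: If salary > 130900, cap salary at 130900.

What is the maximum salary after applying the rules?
119000

Step 1: Original maximum salary = 119000
Step 2: Check cap of 130900 against maximum
Step 3: No records exceed the cap (max 119000 <= cap 130900), so no capping applies
Step 4: Maximum after transformation = 119000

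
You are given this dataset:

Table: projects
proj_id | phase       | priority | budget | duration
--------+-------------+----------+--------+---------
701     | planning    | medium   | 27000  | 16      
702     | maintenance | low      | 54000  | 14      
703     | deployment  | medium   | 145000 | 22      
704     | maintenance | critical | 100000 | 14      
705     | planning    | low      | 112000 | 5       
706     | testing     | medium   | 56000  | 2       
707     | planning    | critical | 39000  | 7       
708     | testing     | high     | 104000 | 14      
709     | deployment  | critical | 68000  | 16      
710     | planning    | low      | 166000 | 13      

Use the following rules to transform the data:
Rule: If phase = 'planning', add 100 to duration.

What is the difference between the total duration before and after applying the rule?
400

Step 1: Original sum of duration = 123
Step 2: 4 records have phase = 'planning'
Step 3: Each affected record changes by 100
Step 4: Total change = 4 × 100 = 400
Step 5: New sum = 123 + 400 = 523
Step 6: Difference = |523 - 123| = 400
        (Sum increased by 400)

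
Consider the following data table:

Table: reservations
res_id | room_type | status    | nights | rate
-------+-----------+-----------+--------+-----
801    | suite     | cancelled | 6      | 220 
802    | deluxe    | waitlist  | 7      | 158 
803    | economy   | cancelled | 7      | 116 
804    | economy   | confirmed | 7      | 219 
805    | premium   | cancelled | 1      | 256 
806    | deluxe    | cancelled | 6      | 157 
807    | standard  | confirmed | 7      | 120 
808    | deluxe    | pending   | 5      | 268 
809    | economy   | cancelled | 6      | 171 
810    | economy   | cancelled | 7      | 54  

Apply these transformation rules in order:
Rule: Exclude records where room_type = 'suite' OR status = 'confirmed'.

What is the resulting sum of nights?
39

Step 1: Find records where room_type = 'suite' OR status = 'confirmed'
Step 2: 3 records match, summing to 20
Step 3: Original sum: 59
Step 4: Remaining sum = 59 - 20 = 39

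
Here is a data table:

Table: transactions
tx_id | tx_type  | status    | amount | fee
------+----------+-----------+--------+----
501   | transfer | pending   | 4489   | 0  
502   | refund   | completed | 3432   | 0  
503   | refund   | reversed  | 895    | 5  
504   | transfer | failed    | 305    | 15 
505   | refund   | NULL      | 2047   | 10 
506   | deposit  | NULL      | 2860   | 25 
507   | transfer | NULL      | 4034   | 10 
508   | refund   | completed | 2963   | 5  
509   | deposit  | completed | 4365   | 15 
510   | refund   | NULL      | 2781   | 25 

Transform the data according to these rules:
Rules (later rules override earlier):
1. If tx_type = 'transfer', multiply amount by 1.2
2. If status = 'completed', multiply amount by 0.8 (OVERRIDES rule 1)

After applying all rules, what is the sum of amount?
27784.6

Step 1: Rule 2 takes priority for records with status = 'completed'
  - 3 records: 10760 × 0.8 = 8608.0
Step 2: Rule 1 applies to remaining records with tx_type = 'transfer'
  - 3 records: 8828 × 1.2 = 10593.6
Step 3: Other records unchanged: 8583
Step 4: Final sum = 8608.0 + 10593.6 + 8583 = 27784.6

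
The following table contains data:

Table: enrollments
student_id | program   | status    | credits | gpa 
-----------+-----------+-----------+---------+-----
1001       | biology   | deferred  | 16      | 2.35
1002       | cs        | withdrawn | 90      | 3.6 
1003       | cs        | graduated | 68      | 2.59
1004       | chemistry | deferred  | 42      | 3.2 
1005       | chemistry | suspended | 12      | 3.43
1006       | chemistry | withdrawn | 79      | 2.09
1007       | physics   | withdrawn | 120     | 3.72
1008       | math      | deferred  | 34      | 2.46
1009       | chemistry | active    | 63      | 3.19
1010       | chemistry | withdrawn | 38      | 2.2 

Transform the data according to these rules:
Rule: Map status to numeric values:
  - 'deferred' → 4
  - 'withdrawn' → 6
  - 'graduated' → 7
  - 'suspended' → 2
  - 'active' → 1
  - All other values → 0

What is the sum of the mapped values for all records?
46

Step 1: Apply mapping to each record
Step 2: Count by status:
  'deferred': 3 records × 4 = 12
  'withdrawn': 4 records × 6 = 24
  'graduated': 1 records × 7 = 7
  'suspended': 1 records × 2 = 2
  'active': 1 records × 1 = 1
Step 3: Sum all mapped values = 46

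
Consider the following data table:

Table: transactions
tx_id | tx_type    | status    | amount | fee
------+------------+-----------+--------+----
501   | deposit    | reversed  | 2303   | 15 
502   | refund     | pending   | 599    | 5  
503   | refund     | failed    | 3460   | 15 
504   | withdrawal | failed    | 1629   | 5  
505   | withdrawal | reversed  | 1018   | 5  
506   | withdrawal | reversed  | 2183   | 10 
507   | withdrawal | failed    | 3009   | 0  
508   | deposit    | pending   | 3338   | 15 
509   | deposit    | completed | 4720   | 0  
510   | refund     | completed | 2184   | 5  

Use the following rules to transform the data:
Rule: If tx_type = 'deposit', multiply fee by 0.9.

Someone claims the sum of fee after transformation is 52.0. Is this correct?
No, the correct result is 72.0.

Step 1: Calculate the correct sum after transformation
Step 2: Apply multiplier 0.9 to records where tx_type = 'deposit'
Step 3: Correct result = 72.0
Step 4: Claimed result = 52.0
Step 5: 72.0 ≠ 52.0
Conclusion: The claimed result is incorrect. The correct answer is 72.0.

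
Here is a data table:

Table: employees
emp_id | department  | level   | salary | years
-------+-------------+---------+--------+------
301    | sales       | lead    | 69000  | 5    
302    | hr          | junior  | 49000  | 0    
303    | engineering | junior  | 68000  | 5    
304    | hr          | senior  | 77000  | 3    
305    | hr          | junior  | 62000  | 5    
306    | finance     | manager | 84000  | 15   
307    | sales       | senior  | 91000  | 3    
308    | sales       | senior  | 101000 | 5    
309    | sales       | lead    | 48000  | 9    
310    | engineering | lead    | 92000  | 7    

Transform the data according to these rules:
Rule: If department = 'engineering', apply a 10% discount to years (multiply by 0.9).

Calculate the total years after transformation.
55.8

Step 1: Records with department = 'engineering' have total years = 12
Step 2: Apply multiplier: 12 × 0.9 = 10.8
Step 3: Other records total: 45
Step 4: Final sum = 10.8 + 45 = 55.8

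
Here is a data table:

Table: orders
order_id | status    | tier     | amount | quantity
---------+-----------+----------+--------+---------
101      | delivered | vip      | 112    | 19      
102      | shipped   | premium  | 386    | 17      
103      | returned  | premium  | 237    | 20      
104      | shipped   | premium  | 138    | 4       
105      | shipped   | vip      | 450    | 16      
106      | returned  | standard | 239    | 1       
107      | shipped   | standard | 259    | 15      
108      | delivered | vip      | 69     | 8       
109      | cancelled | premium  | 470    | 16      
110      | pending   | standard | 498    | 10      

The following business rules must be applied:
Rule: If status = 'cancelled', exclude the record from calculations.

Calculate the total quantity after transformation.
110

Step 1: Identify records where status = 'cancelled'
Step 2: The excluded records sum to 16
Step 3: Original total quantity = 126
Step 4: Remaining total = 126 - 16 = 110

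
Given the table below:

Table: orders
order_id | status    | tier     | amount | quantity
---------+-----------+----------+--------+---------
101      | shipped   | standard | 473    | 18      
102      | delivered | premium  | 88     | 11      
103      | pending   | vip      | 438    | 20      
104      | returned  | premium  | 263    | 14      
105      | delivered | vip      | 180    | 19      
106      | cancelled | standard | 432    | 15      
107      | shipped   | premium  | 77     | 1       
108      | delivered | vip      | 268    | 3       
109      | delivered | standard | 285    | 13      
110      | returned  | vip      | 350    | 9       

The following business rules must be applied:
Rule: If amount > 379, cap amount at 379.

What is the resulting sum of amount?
2648

Step 1: 3 records have amount > 379
Step 2: These records originally summed to 1343
Step 3: After capping: 3 × 379 = 1137
Step 4: Unaffected records sum: 1511
Step 5: Final sum = 1137 + 1511 = 2648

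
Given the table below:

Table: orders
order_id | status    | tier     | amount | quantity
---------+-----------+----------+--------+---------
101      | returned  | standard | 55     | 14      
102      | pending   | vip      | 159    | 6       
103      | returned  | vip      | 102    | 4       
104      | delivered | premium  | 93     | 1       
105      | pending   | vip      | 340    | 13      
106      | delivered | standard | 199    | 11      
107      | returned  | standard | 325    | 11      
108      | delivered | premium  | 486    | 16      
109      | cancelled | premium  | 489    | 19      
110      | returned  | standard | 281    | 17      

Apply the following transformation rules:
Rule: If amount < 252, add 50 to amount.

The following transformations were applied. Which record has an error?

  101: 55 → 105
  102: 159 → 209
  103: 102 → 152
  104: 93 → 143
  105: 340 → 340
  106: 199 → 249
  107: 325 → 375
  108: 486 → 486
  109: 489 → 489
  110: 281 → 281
Record 107 has an error. The correct transformed value should be 325, not 375.

Step 1: Check each record against the rule
Step 2: Record 107 has amount = 325
Step 3: Since 325 >= 252, the bonus should not have been applied
Step 4: Correct value = 325, but claimed value = 375
Conclusion: Record 107 has the error.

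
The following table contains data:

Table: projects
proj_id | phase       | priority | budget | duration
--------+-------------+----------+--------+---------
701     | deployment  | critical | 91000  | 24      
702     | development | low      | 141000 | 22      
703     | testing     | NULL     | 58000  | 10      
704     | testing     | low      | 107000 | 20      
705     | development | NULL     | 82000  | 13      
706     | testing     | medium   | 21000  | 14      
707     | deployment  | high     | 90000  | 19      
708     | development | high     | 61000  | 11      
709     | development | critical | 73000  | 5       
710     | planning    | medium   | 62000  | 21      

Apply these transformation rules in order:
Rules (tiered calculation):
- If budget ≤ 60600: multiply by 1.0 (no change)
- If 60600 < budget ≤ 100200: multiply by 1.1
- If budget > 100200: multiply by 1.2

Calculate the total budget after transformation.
881500.0

Step 1: Tier 1 (budget ≤ 60600): 2 records, sum = 79000 × 1.0 = 79000.0
Step 2: Tier 2 (60600 < budget ≤ 100200): 6 records, sum = 459000 × 1.1 = 504900.0
Step 3: Tier 3 (budget > 100200): 2 records, sum = 248000 × 1.2 = 297600.0
Step 4: Final sum = 79000.0 + 504900.0 + 297600.0 = 881500.0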